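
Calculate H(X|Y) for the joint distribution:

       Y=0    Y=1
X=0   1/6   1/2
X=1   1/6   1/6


H(X|Y) = Σ_y p(y) H(X|Y=y)
  p(Y=0) = 1/3, H(X|Y=0) = 1.0000
  p(Y=1) = 2/3, H(X|Y=1) = 0.8113
H(X|Y) = 0.3333×1.0000 + 0.6667×0.8113 = 0.8742 bits


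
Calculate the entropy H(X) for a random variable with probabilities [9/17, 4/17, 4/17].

H(X) = -Σ p(x) log₂ p(x)
  -9/17 × log₂(9/17) = 0.4858
  -4/17 × log₂(4/17) = 0.4912
  -4/17 × log₂(4/17) = 0.4912
H(X) = 1.4681 bits


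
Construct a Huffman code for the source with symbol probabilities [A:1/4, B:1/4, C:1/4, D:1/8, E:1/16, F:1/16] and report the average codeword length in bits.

Huffman tree construction:
Combine smallest probabilities repeatedly
Resulting codes:
  A: 00 (length 2)
  B: 01 (length 2)
  C: 10 (length 2)
  D: 110 (length 3)
  E: 1110 (length 4)
  F: 1111 (length 4)
Average length = Σ p(s) × length(s) = 2.3750 bits


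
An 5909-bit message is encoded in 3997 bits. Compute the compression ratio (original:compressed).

Compression ratio = Original / Compressed
= 5909 / 3997 = 1.48:1


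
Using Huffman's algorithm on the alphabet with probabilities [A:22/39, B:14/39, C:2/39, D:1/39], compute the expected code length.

Huffman tree construction:
Combine smallest probabilities repeatedly
Resulting codes:
  A: 1 (length 1)
  B: 01 (length 2)
  C: 001 (length 3)
  D: 000 (length 3)
Average length = Σ p(s) × length(s) = 1.5128 bits


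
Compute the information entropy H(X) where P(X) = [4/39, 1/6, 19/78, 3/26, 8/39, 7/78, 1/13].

H(X) = -Σ p(x) log₂ p(x)
  -4/39 × log₂(4/39) = 0.3370
  -1/6 × log₂(1/6) = 0.4308
  -19/78 × log₂(19/78) = 0.4963
  -3/26 × log₂(3/26) = 0.3595
  -8/39 × log₂(8/39) = 0.4688
  -7/78 × log₂(7/78) = 0.3121
  -1/13 × log₂(1/13) = 0.2846
H(X) = 2.6892 bits


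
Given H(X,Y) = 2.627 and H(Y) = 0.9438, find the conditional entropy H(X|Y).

Chain rule: H(X,Y) = H(X|Y) + H(Y)
H(X|Y) = H(X,Y) - H(Y) = 2.627 - 0.9438 = 1.6832 bits


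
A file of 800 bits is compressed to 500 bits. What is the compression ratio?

Compression ratio = Original / Compressed
= 800 / 500 = 1.60:1


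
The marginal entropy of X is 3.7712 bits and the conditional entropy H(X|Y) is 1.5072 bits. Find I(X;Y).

I(X;Y) = H(X) - H(X|Y)
I(X;Y) = 3.7712 - 1.5072 = 2.264 bits


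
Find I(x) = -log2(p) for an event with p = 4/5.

Information content I(x) = -log₂(p(x))
I = -log₂(4/5) = -log₂(0.8000)
I = 0.3219 bits


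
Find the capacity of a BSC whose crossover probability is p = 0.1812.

For BSC with error probability p:
C = 1 - H(p) where H(p) is binary entropy
H(0.1812) = -0.1812 × log₂(0.1812) - 0.8188 × log₂(0.8188)
H(p) = 0.6827
C = 1 - 0.6827 = 0.3173 bits/use


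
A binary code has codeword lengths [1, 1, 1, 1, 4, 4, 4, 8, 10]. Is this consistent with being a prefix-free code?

Kraft inequality: Σ 2^(-l_i) ≤ 1 for prefix-free code
Calculating: 2^(-1) + 2^(-1) + 2^(-1) + 2^(-1) + 2^(-4) + 2^(-4) + 2^(-4) + 2^(-8) + 2^(-10)
= 0.5 + 0.5 + 0.5 + 0.5 + 0.0625 + 0.0625 + 0.0625 + 0.00390625 + 0.0009765625
= 2.1924
Since 2.1924 > 1, prefix-free code does not exist


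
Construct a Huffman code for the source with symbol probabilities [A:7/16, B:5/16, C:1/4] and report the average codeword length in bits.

Huffman tree construction:
Combine smallest probabilities repeatedly
Resulting codes:
  A: 0 (length 1)
  B: 11 (length 2)
  C: 10 (length 2)
Average length = Σ p(s) × length(s) = 1.5625 bits


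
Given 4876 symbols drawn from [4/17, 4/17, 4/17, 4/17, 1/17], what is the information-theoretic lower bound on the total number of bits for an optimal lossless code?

Entropy H = 2.2051 bits/symbol
Minimum bits = H × n = 2.2051 × 4876
= 10752.12 bits


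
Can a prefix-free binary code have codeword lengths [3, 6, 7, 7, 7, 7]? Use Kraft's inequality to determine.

Kraft inequality: Σ 2^(-l_i) ≤ 1 for prefix-free code
Calculating: 2^(-3) + 2^(-6) + 2^(-7) + 2^(-7) + 2^(-7) + 2^(-7)
= 0.125 + 0.015625 + 0.0078125 + 0.0078125 + 0.0078125 + 0.0078125
= 0.1719
Since 0.1719 ≤ 1, prefix-free code exists


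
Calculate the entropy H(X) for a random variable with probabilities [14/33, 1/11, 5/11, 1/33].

H(X) = -Σ p(x) log₂ p(x)
  -14/33 × log₂(14/33) = 0.5248
  -1/11 × log₂(1/11) = 0.3145
  -5/11 × log₂(5/11) = 0.5170
  -1/33 × log₂(1/33) = 0.1529
H(X) = 1.5092 bits


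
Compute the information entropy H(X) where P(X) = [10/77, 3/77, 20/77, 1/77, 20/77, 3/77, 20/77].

H(X) = -Σ p(x) log₂ p(x)
  -10/77 × log₂(10/77) = 0.3824
  -3/77 × log₂(3/77) = 0.1824
  -20/77 × log₂(20/77) = 0.5052
  -1/77 × log₂(1/77) = 0.0814
  -20/77 × log₂(20/77) = 0.5052
  -3/77 × log₂(3/77) = 0.1824
  -20/77 × log₂(20/77) = 0.5052
H(X) = 2.3441 bits


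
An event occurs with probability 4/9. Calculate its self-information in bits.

Information content I(x) = -log₂(p(x))
I = -log₂(4/9) = -log₂(0.4444)
I = 1.1699 bits


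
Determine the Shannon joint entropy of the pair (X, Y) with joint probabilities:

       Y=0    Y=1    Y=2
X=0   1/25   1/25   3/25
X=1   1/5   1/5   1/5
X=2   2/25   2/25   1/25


H(X,Y) = -Σ p(x,y) log₂ p(x,y)
  p(0,0)=1/25: -0.0400 × log₂(0.0400) = 0.1858
  p(0,1)=1/25: -0.0400 × log₂(0.0400) = 0.1858
  p(0,2)=3/25: -0.1200 × log₂(0.1200) = 0.3671
  p(1,0)=1/5: -0.2000 × log₂(0.2000) = 0.4644
  p(1,1)=1/5: -0.2000 × log₂(0.2000) = 0.4644
  p(1,2)=1/5: -0.2000 × log₂(0.2000) = 0.4644
  p(2,0)=2/25: -0.0800 × log₂(0.0800) = 0.2915
  p(2,1)=2/25: -0.0800 × log₂(0.0800) = 0.2915
  p(2,2)=1/25: -0.0400 × log₂(0.0400) = 0.1858
H(X,Y) = 2.9005 bits


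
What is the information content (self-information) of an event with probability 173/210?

Information content I(x) = -log₂(p(x))
I = -log₂(173/210) = -log₂(0.8238)
I = 0.2796 bits


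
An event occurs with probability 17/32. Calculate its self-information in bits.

Information content I(x) = -log₂(p(x))
I = -log₂(17/32) = -log₂(0.5312)
I = 0.9125 bits


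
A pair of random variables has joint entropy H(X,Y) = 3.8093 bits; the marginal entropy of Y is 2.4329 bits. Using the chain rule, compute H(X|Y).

Chain rule: H(X,Y) = H(X|Y) + H(Y)
H(X|Y) = H(X,Y) - H(Y) = 3.8093 - 2.4329 = 1.3764 bits


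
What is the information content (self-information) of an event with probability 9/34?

Information content I(x) = -log₂(p(x))
I = -log₂(9/34) = -log₂(0.2647)
I = 1.9175 bits


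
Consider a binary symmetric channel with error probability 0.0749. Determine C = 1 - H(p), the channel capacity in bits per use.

For BSC with error probability p:
C = 1 - H(p) where H(p) is binary entropy
H(0.0749) = -0.0749 × log₂(0.0749) - 0.9251 × log₂(0.9251)
H(p) = 0.3839
C = 1 - 0.3839 = 0.6161 bits/use


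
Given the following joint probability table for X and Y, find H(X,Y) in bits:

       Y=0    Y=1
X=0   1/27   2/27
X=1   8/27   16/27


H(X,Y) = -Σ p(x,y) log₂ p(x,y)
  p(0,0)=1/27: -0.0370 × log₂(0.0370) = 0.1761
  p(0,1)=2/27: -0.0741 × log₂(0.0741) = 0.2781
  p(1,0)=8/27: -0.2963 × log₂(0.2963) = 0.5200
  p(1,1)=16/27: -0.5926 × log₂(0.5926) = 0.4473
H(X,Y) = 1.4216 bits


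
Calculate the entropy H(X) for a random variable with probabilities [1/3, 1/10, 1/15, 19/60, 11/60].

H(X) = -Σ p(x) log₂ p(x)
  -1/3 × log₂(1/3) = 0.5283
  -1/10 × log₂(1/10) = 0.3322
  -1/15 × log₂(1/15) = 0.2605
  -19/60 × log₂(19/60) = 0.5253
  -11/60 × log₂(11/60) = 0.4487
H(X) = 2.0950 bits


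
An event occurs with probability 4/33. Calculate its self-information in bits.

Information content I(x) = -log₂(p(x))
I = -log₂(4/33) = -log₂(0.1212)
I = 3.0444 bits


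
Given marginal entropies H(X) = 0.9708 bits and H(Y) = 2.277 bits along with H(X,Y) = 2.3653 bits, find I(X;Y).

I(X;Y) = H(X) + H(Y) - H(X,Y)
I(X;Y) = 0.9708 + 2.277 - 2.3653 = 0.8825 bits


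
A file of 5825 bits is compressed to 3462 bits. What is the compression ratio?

Compression ratio = Original / Compressed
= 5825 / 3462 = 1.68:1


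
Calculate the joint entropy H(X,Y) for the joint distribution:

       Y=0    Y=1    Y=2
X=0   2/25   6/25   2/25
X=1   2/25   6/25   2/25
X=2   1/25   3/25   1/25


H(X,Y) = -Σ p(x,y) log₂ p(x,y)
  p(0,0)=2/25: -0.0800 × log₂(0.0800) = 0.2915
  p(0,1)=6/25: -0.2400 × log₂(0.2400) = 0.4941
  p(0,2)=2/25: -0.0800 × log₂(0.0800) = 0.2915
  p(1,0)=2/25: -0.0800 × log₂(0.0800) = 0.2915
  p(1,1)=6/25: -0.2400 × log₂(0.2400) = 0.4941
  p(1,2)=2/25: -0.0800 × log₂(0.0800) = 0.2915
  p(2,0)=1/25: -0.0400 × log₂(0.0400) = 0.1858
  p(2,1)=3/25: -0.1200 × log₂(0.1200) = 0.3671
  p(2,2)=1/25: -0.0400 × log₂(0.0400) = 0.1858
H(X,Y) = 2.8929 bits


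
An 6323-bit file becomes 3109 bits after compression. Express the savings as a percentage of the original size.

Space savings = (1 - Compressed/Original) × 100%
= (1 - 3109/6323) × 100%
= 50.83%


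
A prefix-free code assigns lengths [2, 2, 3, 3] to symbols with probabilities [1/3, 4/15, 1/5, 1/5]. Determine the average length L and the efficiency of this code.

Average length L = Σ p_i × l_i = 2.4000 bits
Entropy H = 1.9656 bits
Efficiency η = H/L × 100% = 81.90%


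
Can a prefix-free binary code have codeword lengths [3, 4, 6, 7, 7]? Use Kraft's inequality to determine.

Kraft inequality: Σ 2^(-l_i) ≤ 1 for prefix-free code
Calculating: 2^(-3) + 2^(-4) + 2^(-6) + 2^(-7) + 2^(-7)
= 0.125 + 0.0625 + 0.015625 + 0.0078125 + 0.0078125
= 0.2188
Since 0.2188 ≤ 1, prefix-free code exists


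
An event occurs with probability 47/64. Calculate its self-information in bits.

Information content I(x) = -log₂(p(x))
I = -log₂(47/64) = -log₂(0.7344)
I = 0.4454 bits


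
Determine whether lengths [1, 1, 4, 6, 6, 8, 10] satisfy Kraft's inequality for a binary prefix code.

Kraft inequality: Σ 2^(-l_i) ≤ 1 for prefix-free code
Calculating: 2^(-1) + 2^(-1) + 2^(-4) + 2^(-6) + 2^(-6) + 2^(-8) + 2^(-10)
= 0.5 + 0.5 + 0.0625 + 0.015625 + 0.015625 + 0.00390625 + 0.0009765625
= 1.0986
Since 1.0986 > 1, prefix-free code does not exist


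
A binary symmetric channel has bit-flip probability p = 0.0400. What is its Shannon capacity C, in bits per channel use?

For BSC with error probability p:
C = 1 - H(p) where H(p) is binary entropy
H(0.0400) = -0.0400 × log₂(0.0400) - 0.9600 × log₂(0.9600)
H(p) = 0.2423
C = 1 - 0.2423 = 0.7577 bits/use


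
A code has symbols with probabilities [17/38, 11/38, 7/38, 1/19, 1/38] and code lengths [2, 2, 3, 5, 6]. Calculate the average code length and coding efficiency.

Average length L = Σ p_i × l_i = 2.4474 bits
Entropy H = 1.8481 bits
Efficiency η = H/L × 100% = 75.52%


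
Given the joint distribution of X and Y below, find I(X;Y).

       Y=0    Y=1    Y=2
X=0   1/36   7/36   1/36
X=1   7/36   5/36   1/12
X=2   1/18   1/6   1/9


H(X) = 1.5546, H(Y) = 1.4955, H(X,Y) = 2.9150
I(X;Y) = H(X) + H(Y) - H(X,Y) = 0.1351 bits


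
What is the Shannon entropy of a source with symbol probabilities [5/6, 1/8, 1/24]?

H(X) = -Σ p(x) log₂ p(x)
  -5/6 × log₂(5/6) = 0.2192
  -1/8 × log₂(1/8) = 0.3750
  -1/24 × log₂(1/24) = 0.1910
H(X) = 0.7852 bits


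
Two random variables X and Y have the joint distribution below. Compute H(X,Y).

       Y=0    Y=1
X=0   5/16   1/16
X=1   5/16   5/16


H(X,Y) = -Σ p(x,y) log₂ p(x,y)
  p(0,0)=5/16: -0.3125 × log₂(0.3125) = 0.5244
  p(0,1)=1/16: -0.0625 × log₂(0.0625) = 0.2500
  p(1,0)=5/16: -0.3125 × log₂(0.3125) = 0.5244
  p(1,1)=5/16: -0.3125 × log₂(0.3125) = 0.5244
H(X,Y) = 1.8232 bits


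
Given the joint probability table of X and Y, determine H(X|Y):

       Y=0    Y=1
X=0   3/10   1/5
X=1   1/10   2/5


H(X|Y) = Σ_y p(y) H(X|Y=y)
  p(Y=0) = 2/5, H(X|Y=0) = 0.8113
  p(Y=1) = 3/5, H(X|Y=1) = 0.9183
H(X|Y) = 0.4000×0.8113 + 0.6000×0.9183 = 0.8755 bits


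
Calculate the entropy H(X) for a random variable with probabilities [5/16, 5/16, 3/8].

H(X) = -Σ p(x) log₂ p(x)
  -5/16 × log₂(5/16) = 0.5244
  -5/16 × log₂(5/16) = 0.5244
  -3/8 × log₂(3/8) = 0.5306
H(X) = 1.5794 bits


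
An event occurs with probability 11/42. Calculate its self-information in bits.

Information content I(x) = -log₂(p(x))
I = -log₂(11/42) = -log₂(0.2619)
I = 1.9329 bits


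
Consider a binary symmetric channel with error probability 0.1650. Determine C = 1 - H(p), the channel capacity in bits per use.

For BSC with error probability p:
C = 1 - H(p) where H(p) is binary entropy
H(0.1650) = -0.1650 × log₂(0.1650) - 0.8350 × log₂(0.8350)
H(p) = 0.6461
C = 1 - 0.6461 = 0.3539 bits/use


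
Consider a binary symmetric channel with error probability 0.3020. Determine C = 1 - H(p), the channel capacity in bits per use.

For BSC with error probability p:
C = 1 - H(p) where H(p) is binary entropy
H(0.3020) = -0.3020 × log₂(0.3020) - 0.6980 × log₂(0.6980)
H(p) = 0.8837
C = 1 - 0.8837 = 0.1163 bits/use


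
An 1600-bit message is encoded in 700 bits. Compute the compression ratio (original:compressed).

Compression ratio = Original / Compressed
= 1600 / 700 = 2.29:1


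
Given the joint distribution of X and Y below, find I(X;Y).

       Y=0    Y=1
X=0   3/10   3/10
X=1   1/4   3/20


H(X) = 0.9710, H(Y) = 0.9928, H(X,Y) = 1.9527
I(X;Y) = H(X) + H(Y) - H(X,Y) = 0.0110 bits


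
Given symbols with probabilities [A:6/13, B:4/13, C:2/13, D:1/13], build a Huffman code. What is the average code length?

Huffman tree construction:
Combine smallest probabilities repeatedly
Resulting codes:
  A: 0 (length 1)
  B: 11 (length 2)
  C: 101 (length 3)
  D: 100 (length 3)
Average length = Σ p(s) × length(s) = 1.7692 bits


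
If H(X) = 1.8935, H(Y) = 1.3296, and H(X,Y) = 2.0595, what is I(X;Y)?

I(X;Y) = H(X) + H(Y) - H(X,Y)
I(X;Y) = 1.8935 + 1.3296 - 2.0595 = 1.1636 bits


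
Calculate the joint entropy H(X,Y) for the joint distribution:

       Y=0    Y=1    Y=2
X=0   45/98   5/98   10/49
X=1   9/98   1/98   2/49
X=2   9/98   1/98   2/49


H(X,Y) = -Σ p(x,y) log₂ p(x,y)
  p(0,0)=45/98: -0.4592 × log₂(0.4592) = 0.5156
  p(0,1)=5/98: -0.0510 × log₂(0.0510) = 0.2190
  p(0,2)=10/49: -0.2041 × log₂(0.2041) = 0.4679
  p(1,0)=9/98: -0.0918 × log₂(0.0918) = 0.3164
  p(1,1)=1/98: -0.0102 × log₂(0.0102) = 0.0675
  p(1,2)=2/49: -0.0408 × log₂(0.0408) = 0.1884
  p(2,0)=9/98: -0.0918 × log₂(0.0918) = 0.3164
  p(2,1)=1/98: -0.0102 × log₂(0.0102) = 0.0675
  p(2,2)=2/49: -0.0408 × log₂(0.0408) = 0.1884
H(X,Y) = 2.3470 bits


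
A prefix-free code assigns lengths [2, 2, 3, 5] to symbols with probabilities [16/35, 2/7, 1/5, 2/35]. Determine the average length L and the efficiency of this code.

Average length L = Σ p_i × l_i = 2.3714 bits
Entropy H = 1.7330 bits
Efficiency η = H/L × 100% = 73.08%


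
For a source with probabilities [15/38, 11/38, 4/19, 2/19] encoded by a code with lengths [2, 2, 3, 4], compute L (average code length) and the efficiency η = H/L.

Average length L = Σ p_i × l_i = 2.4211 bits
Entropy H = 1.8622 bits
Efficiency η = H/L × 100% = 76.92%


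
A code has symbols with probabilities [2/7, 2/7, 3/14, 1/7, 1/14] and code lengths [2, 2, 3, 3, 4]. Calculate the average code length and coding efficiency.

Average length L = Σ p_i × l_i = 2.5000 bits
Entropy H = 2.1820 bits
Efficiency η = H/L × 100% = 87.28%


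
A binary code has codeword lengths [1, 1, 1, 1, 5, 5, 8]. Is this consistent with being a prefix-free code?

Kraft inequality: Σ 2^(-l_i) ≤ 1 for prefix-free code
Calculating: 2^(-1) + 2^(-1) + 2^(-1) + 2^(-1) + 2^(-5) + 2^(-5) + 2^(-8)
= 0.5 + 0.5 + 0.5 + 0.5 + 0.03125 + 0.03125 + 0.00390625
= 2.0664
Since 2.0664 > 1, prefix-free code does not exist


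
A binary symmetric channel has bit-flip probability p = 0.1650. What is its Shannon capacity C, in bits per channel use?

For BSC with error probability p:
C = 1 - H(p) where H(p) is binary entropy
H(0.1650) = -0.1650 × log₂(0.1650) - 0.8350 × log₂(0.8350)
H(p) = 0.6461
C = 1 - 0.6461 = 0.3539 bits/use


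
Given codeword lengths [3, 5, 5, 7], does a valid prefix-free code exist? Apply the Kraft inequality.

Kraft inequality: Σ 2^(-l_i) ≤ 1 for prefix-free code
Calculating: 2^(-3) + 2^(-5) + 2^(-5) + 2^(-7)
= 0.125 + 0.03125 + 0.03125 + 0.0078125
= 0.1953
Since 0.1953 ≤ 1, prefix-free code exists


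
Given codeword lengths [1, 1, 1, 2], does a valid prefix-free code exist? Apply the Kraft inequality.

Kraft inequality: Σ 2^(-l_i) ≤ 1 for prefix-free code
Calculating: 2^(-1) + 2^(-1) + 2^(-1) + 2^(-2)
= 0.5 + 0.5 + 0.5 + 0.25
= 1.7500
Since 1.7500 > 1, prefix-free code does not exist


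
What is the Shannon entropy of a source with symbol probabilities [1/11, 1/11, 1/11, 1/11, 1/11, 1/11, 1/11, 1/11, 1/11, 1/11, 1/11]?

H(X) = -Σ p(x) log₂ p(x)
  -1/11 × log₂(1/11) = 0.3145
  -1/11 × log₂(1/11) = 0.3145
  -1/11 × log₂(1/11) = 0.3145
  -1/11 × log₂(1/11) = 0.3145
  -1/11 × log₂(1/11) = 0.3145
  -1/11 × log₂(1/11) = 0.3145
  -1/11 × log₂(1/11) = 0.3145
  -1/11 × log₂(1/11) = 0.3145
  -1/11 × log₂(1/11) = 0.3145
  -1/11 × log₂(1/11) = 0.3145
  -1/11 × log₂(1/11) = 0.3145
H(X) = 3.4594 bits


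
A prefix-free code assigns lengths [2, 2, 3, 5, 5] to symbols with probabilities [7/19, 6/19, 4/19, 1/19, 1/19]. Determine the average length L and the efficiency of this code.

Average length L = Σ p_i × l_i = 2.5263 bits
Entropy H = 1.9763 bits
Efficiency η = H/L × 100% = 78.23%


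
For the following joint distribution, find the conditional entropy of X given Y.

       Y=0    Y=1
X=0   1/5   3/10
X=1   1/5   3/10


H(X|Y) = Σ_y p(y) H(X|Y=y)
  p(Y=0) = 2/5, H(X|Y=0) = 1.0000
  p(Y=1) = 3/5, H(X|Y=1) = 1.0000
H(X|Y) = 0.4000×1.0000 + 0.6000×1.0000 = 1.0000 bits


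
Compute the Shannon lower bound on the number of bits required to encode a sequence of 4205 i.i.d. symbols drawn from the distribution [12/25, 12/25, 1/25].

Entropy H = 1.2023 bits/symbol
Minimum bits = H × n = 1.2023 × 4205
= 5055.64 bits


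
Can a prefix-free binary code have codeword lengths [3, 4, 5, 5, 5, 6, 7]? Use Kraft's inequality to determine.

Kraft inequality: Σ 2^(-l_i) ≤ 1 for prefix-free code
Calculating: 2^(-3) + 2^(-4) + 2^(-5) + 2^(-5) + 2^(-5) + 2^(-6) + 2^(-7)
= 0.125 + 0.0625 + 0.03125 + 0.03125 + 0.03125 + 0.015625 + 0.0078125
= 0.3047
Since 0.3047 ≤ 1, prefix-free code exists


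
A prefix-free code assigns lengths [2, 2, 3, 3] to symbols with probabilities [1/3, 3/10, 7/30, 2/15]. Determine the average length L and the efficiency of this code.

Average length L = Σ p_i × l_i = 2.3667 bits
Entropy H = 1.9269 bits
Efficiency η = H/L × 100% = 81.42%


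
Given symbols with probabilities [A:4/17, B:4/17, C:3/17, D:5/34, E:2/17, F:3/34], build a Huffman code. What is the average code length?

Huffman tree construction:
Combine smallest probabilities repeatedly
Resulting codes:
  A: 01 (length 2)
  B: 10 (length 2)
  C: 111 (length 3)
  D: 110 (length 3)
  E: 001 (length 3)
  F: 000 (length 3)
Average length = Σ p(s) × length(s) = 2.5294 bits


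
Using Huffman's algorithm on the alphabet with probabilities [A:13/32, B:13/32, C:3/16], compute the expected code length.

Huffman tree construction:
Combine smallest probabilities repeatedly
Resulting codes:
  A: 11 (length 2)
  B: 0 (length 1)
  C: 10 (length 2)
Average length = Σ p(s) × length(s) = 1.5938 bits


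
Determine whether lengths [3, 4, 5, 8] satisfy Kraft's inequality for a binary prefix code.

Kraft inequality: Σ 2^(-l_i) ≤ 1 for prefix-free code
Calculating: 2^(-3) + 2^(-4) + 2^(-5) + 2^(-8)
= 0.125 + 0.0625 + 0.03125 + 0.00390625
= 0.2227
Since 0.2227 ≤ 1, prefix-free code exists


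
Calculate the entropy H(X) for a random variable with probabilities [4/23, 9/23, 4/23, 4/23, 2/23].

H(X) = -Σ p(x) log₂ p(x)
  -4/23 × log₂(4/23) = 0.4389
  -9/23 × log₂(9/23) = 0.5297
  -4/23 × log₂(4/23) = 0.4389
  -4/23 × log₂(4/23) = 0.4389
  -2/23 × log₂(2/23) = 0.3064
H(X) = 2.1527 bits


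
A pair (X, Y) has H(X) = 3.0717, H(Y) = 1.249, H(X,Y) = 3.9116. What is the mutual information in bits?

I(X;Y) = H(X) + H(Y) - H(X,Y)
I(X;Y) = 3.0717 + 1.249 - 3.9116 = 0.4091 bits


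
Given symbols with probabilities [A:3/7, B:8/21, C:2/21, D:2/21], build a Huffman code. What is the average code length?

Huffman tree construction:
Combine smallest probabilities repeatedly
Resulting codes:
  A: 0 (length 1)
  B: 11 (length 2)
  C: 100 (length 3)
  D: 101 (length 3)
Average length = Σ p(s) × length(s) = 1.7619 bits


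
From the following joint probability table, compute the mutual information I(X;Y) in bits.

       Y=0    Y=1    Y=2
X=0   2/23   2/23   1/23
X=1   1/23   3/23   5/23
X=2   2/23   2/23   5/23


H(X) = 1.5380, H(Y) = 1.5099, H(X,Y) = 2.9595
I(X;Y) = H(X) + H(Y) - H(X,Y) = 0.0884 bits


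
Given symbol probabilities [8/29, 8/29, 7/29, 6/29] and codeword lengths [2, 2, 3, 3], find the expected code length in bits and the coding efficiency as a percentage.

Average length L = Σ p_i × l_i = 2.4483 bits
Entropy H = 1.9904 bits
Efficiency η = H/L × 100% = 81.30%


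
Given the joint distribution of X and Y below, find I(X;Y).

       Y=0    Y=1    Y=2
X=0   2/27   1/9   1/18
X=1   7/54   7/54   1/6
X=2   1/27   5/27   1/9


H(X) = 1.5474, H(Y) = 1.5474, H(X,Y) = 3.0359
I(X;Y) = H(X) + H(Y) - H(X,Y) = 0.0588 bits


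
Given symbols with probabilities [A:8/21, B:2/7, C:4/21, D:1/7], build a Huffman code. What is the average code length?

Huffman tree construction:
Combine smallest probabilities repeatedly
Resulting codes:
  A: 0 (length 1)
  B: 10 (length 2)
  C: 111 (length 3)
  D: 110 (length 3)
Average length = Σ p(s) × length(s) = 1.9524 bits


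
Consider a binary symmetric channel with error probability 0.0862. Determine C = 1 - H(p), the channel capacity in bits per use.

For BSC with error probability p:
C = 1 - H(p) where H(p) is binary entropy
H(0.0862) = -0.0862 × log₂(0.0862) - 0.9138 × log₂(0.9138)
H(p) = 0.4237
C = 1 - 0.4237 = 0.5763 bits/use


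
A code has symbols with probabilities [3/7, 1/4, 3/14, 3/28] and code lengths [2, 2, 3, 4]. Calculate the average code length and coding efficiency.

Average length L = Σ p_i × l_i = 2.4286 bits
Entropy H = 1.8454 bits
Efficiency η = H/L × 100% = 75.99%


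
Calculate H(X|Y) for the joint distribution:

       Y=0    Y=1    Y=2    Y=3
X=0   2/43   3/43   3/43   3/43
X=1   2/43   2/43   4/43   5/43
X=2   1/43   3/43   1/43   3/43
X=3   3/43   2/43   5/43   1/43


H(X|Y) = Σ_y p(y) H(X|Y=y)
  p(Y=0) = 8/43, H(X|Y=0) = 1.9056
  p(Y=1) = 10/43, H(X|Y=1) = 1.9710
  p(Y=2) = 13/43, H(X|Y=2) = 1.8262
  p(Y=3) = 12/43, H(X|Y=3) = 1.8250
H(X|Y) = 0.1860×1.9056 + 0.2326×1.9710 + 0.3023×1.8262 + 0.2791×1.8250 = 1.8743 bits


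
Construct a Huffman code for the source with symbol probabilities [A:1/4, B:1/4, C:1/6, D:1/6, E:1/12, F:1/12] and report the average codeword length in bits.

Huffman tree construction:
Combine smallest probabilities repeatedly
Resulting codes:
  A: 01 (length 2)
  B: 10 (length 2)
  C: 110 (length 3)
  D: 111 (length 3)
  E: 000 (length 3)
  F: 001 (length 3)
Average length = Σ p(s) × length(s) = 2.5000 bits


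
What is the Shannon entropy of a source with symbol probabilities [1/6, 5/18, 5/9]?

H(X) = -Σ p(x) log₂ p(x)
  -1/6 × log₂(1/6) = 0.4308
  -5/18 × log₂(5/18) = 0.5133
  -5/9 × log₂(5/9) = 0.4711
H(X) = 1.4153 bits


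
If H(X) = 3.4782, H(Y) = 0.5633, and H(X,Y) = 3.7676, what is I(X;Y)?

I(X;Y) = H(X) + H(Y) - H(X,Y)
I(X;Y) = 3.4782 + 0.5633 - 3.7676 = 0.2739 bits


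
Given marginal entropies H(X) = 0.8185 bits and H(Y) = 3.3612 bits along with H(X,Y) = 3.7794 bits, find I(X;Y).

I(X;Y) = H(X) + H(Y) - H(X,Y)
I(X;Y) = 0.8185 + 3.3612 - 3.7794 = 0.4003 bits


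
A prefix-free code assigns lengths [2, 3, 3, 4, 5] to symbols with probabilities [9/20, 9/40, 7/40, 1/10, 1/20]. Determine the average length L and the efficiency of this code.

Average length L = Σ p_i × l_i = 2.7500 bits
Entropy H = 1.9909 bits
Efficiency η = H/L × 100% = 72.40%


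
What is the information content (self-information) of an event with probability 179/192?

Information content I(x) = -log₂(p(x))
I = -log₂(179/192) = -log₂(0.9323)
I = 0.1011 bits


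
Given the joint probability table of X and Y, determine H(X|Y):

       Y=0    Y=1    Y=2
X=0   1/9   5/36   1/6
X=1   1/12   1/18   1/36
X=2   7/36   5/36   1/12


H(X|Y) = Σ_y p(y) H(X|Y=y)
  p(Y=0) = 7/18, H(X|Y=0) = 1.4926
  p(Y=1) = 1/3, H(X|Y=1) = 1.4834
  p(Y=2) = 5/18, H(X|Y=2) = 1.2955
H(X|Y) = 0.3889×1.4926 + 0.3333×1.4834 + 0.2778×1.2955 = 1.4348 bits


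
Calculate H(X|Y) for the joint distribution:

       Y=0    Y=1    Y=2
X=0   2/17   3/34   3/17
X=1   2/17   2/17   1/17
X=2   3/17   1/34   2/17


H(X|Y) = Σ_y p(y) H(X|Y=y)
  p(Y=0) = 7/17, H(X|Y=0) = 1.5567
  p(Y=1) = 4/17, H(X|Y=1) = 1.4056
  p(Y=2) = 6/17, H(X|Y=2) = 1.4591
H(X|Y) = 0.4118×1.5567 + 0.2353×1.4056 + 0.3529×1.4591 = 1.4867 bits


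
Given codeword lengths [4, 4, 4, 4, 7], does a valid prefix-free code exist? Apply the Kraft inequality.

Kraft inequality: Σ 2^(-l_i) ≤ 1 for prefix-free code
Calculating: 2^(-4) + 2^(-4) + 2^(-4) + 2^(-4) + 2^(-7)
= 0.0625 + 0.0625 + 0.0625 + 0.0625 + 0.0078125
= 0.2578
Since 0.2578 ≤ 1, prefix-free code exists


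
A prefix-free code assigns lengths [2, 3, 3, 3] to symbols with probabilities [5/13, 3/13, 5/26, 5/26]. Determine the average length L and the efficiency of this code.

Average length L = Σ p_i × l_i = 2.6154 bits
Entropy H = 1.9332 bits
Efficiency η = H/L × 100% = 73.92%


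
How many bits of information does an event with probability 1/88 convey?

Information content I(x) = -log₂(p(x))
I = -log₂(1/88) = -log₂(0.0114)
I = 6.4594 bits


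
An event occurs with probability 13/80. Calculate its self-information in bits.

Information content I(x) = -log₂(p(x))
I = -log₂(13/80) = -log₂(0.1625)
I = 2.6215 bits


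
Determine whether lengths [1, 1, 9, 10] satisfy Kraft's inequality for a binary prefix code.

Kraft inequality: Σ 2^(-l_i) ≤ 1 for prefix-free code
Calculating: 2^(-1) + 2^(-1) + 2^(-9) + 2^(-10)
= 0.5 + 0.5 + 0.001953125 + 0.0009765625
= 1.0029
Since 1.0029 > 1, prefix-free code does not exist


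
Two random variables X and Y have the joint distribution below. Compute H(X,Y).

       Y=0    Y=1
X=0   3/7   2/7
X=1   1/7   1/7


H(X,Y) = -Σ p(x,y) log₂ p(x,y)
  p(0,0)=3/7: -0.4286 × log₂(0.4286) = 0.5239
  p(0,1)=2/7: -0.2857 × log₂(0.2857) = 0.5164
  p(1,0)=1/7: -0.1429 × log₂(0.1429) = 0.4011
  p(1,1)=1/7: -0.1429 × log₂(0.1429) = 0.4011
H(X,Y) = 1.8424 bits


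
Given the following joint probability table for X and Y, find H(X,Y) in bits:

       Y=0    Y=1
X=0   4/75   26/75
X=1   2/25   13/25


H(X,Y) = -Σ p(x,y) log₂ p(x,y)
  p(0,0)=4/75: -0.0533 × log₂(0.0533) = 0.2255
  p(0,1)=26/75: -0.3467 × log₂(0.3467) = 0.5298
  p(1,0)=2/25: -0.0800 × log₂(0.0800) = 0.2915
  p(1,1)=13/25: -0.5200 × log₂(0.5200) = 0.4906
H(X,Y) = 1.5375 bits


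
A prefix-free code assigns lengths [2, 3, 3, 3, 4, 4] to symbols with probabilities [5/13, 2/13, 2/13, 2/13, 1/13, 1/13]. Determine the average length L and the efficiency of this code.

Average length L = Σ p_i × l_i = 2.7692 bits
Entropy H = 2.3459 bits
Efficiency η = H/L × 100% = 84.71%


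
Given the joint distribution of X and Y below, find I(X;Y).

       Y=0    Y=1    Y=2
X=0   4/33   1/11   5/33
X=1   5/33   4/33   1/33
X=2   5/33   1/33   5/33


H(X) = 1.5810, H(Y) = 1.5487, H(X,Y) = 3.0082
I(X;Y) = H(X) + H(Y) - H(X,Y) = 0.1215 bits


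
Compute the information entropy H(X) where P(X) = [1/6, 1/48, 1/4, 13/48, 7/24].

H(X) = -Σ p(x) log₂ p(x)
  -1/6 × log₂(1/6) = 0.4308
  -1/48 × log₂(1/48) = 0.1164
  -1/4 × log₂(1/4) = 0.5000
  -13/48 × log₂(13/48) = 0.5104
  -7/24 × log₂(7/24) = 0.5185
H(X) = 2.0760 bits


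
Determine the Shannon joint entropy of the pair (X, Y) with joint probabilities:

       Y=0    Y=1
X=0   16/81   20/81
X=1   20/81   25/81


H(X,Y) = -Σ p(x,y) log₂ p(x,y)
  p(0,0)=16/81: -0.1975 × log₂(0.1975) = 0.4622
  p(0,1)=20/81: -0.2469 × log₂(0.2469) = 0.4983
  p(1,0)=20/81: -0.2469 × log₂(0.2469) = 0.4983
  p(1,1)=25/81: -0.3086 × log₂(0.3086) = 0.5235
H(X,Y) = 1.9822 bits


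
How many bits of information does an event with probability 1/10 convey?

Information content I(x) = -log₂(p(x))
I = -log₂(1/10) = -log₂(0.1000)
I = 3.3219 bits


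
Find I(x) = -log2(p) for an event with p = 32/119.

Information content I(x) = -log₂(p(x))
I = -log₂(32/119) = -log₂(0.2689)
I = 1.8948 bits


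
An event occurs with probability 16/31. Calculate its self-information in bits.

Information content I(x) = -log₂(p(x))
I = -log₂(16/31) = -log₂(0.5161)
I = 0.9542 bits


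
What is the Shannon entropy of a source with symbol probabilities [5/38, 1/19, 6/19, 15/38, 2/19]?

H(X) = -Σ p(x) log₂ p(x)
  -5/38 × log₂(5/38) = 0.3850
  -1/19 × log₂(1/19) = 0.2236
  -6/19 × log₂(6/19) = 0.5251
  -15/38 × log₂(15/38) = 0.5294
  -2/19 × log₂(2/19) = 0.3419
H(X) = 2.0050 bits


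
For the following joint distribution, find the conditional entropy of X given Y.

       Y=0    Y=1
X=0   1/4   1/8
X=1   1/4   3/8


H(X|Y) = Σ_y p(y) H(X|Y=y)
  p(Y=0) = 1/2, H(X|Y=0) = 1.0000
  p(Y=1) = 1/2, H(X|Y=1) = 0.8113
H(X|Y) = 0.5000×1.0000 + 0.5000×0.8113 = 0.9056 bits


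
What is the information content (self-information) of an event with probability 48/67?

Information content I(x) = -log₂(p(x))
I = -log₂(48/67) = -log₂(0.7164)
I = 0.4811 bits


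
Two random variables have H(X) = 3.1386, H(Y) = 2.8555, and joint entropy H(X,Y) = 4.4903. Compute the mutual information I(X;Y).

I(X;Y) = H(X) + H(Y) - H(X,Y)
I(X;Y) = 3.1386 + 2.8555 - 4.4903 = 1.5038 bits


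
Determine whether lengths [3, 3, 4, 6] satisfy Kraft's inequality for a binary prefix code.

Kraft inequality: Σ 2^(-l_i) ≤ 1 for prefix-free code
Calculating: 2^(-3) + 2^(-3) + 2^(-4) + 2^(-6)
= 0.125 + 0.125 + 0.0625 + 0.015625
= 0.3281
Since 0.3281 ≤ 1, prefix-free code exists


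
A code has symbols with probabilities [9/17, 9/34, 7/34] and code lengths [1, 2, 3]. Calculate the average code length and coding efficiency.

Average length L = Σ p_i × l_i = 1.6765 bits
Entropy H = 1.4628 bits
Efficiency η = H/L × 100% = 87.25%


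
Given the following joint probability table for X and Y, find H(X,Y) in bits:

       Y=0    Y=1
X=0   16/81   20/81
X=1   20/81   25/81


H(X,Y) = -Σ p(x,y) log₂ p(x,y)
  p(0,0)=16/81: -0.1975 × log₂(0.1975) = 0.4622
  p(0,1)=20/81: -0.2469 × log₂(0.2469) = 0.4983
  p(1,0)=20/81: -0.2469 × log₂(0.2469) = 0.4983
  p(1,1)=25/81: -0.3086 × log₂(0.3086) = 0.5235
H(X,Y) = 1.9822 bits


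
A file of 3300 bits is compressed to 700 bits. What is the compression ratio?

Compression ratio = Original / Compressed
= 3300 / 700 = 4.71:1


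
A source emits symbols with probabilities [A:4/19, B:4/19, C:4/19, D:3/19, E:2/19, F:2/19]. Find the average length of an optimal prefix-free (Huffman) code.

Huffman tree construction:
Combine smallest probabilities repeatedly
Resulting codes:
  A: 111 (length 3)
  B: 00 (length 2)
  C: 01 (length 2)
  D: 110 (length 3)
  E: 100 (length 3)
  F: 101 (length 3)
Average length = Σ p(s) × length(s) = 2.5789 bits


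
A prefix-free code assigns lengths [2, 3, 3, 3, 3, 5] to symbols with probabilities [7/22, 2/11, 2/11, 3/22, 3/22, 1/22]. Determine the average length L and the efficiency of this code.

Average length L = Σ p_i × l_i = 2.7727 bits
Entropy H = 2.4066 bits
Efficiency η = H/L × 100% = 86.80%


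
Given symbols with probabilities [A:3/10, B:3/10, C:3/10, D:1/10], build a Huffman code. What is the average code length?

Huffman tree construction:
Combine smallest probabilities repeatedly
Resulting codes:
  A: 01 (length 2)
  B: 10 (length 2)
  C: 11 (length 2)
  D: 00 (length 2)
Average length = Σ p(s) × length(s) = 2.0000 bits


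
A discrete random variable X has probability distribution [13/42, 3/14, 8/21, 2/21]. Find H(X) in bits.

H(X) = -Σ p(x) log₂ p(x)
  -13/42 × log₂(13/42) = 0.5237
  -3/14 × log₂(3/14) = 0.4762
  -8/21 × log₂(8/21) = 0.5304
  -2/21 × log₂(2/21) = 0.3231
H(X) = 1.8534 bits


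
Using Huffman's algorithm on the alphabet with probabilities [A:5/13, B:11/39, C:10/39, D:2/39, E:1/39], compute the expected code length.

Huffman tree construction:
Combine smallest probabilities repeatedly
Resulting codes:
  A: 0 (length 1)
  B: 10 (length 2)
  C: 111 (length 3)
  D: 1101 (length 4)
  E: 1100 (length 4)
Average length = Σ p(s) × length(s) = 2.0256 bits


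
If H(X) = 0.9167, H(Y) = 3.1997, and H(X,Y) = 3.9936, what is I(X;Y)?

I(X;Y) = H(X) + H(Y) - H(X,Y)
I(X;Y) = 0.9167 + 3.1997 - 3.9936 = 0.1228 bits


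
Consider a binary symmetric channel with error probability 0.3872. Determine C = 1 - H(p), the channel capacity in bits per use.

For BSC with error probability p:
C = 1 - H(p) where H(p) is binary entropy
H(0.3872) = -0.3872 × log₂(0.3872) - 0.6128 × log₂(0.6128)
H(p) = 0.9630
C = 1 - 0.9630 = 0.0370 bits/use


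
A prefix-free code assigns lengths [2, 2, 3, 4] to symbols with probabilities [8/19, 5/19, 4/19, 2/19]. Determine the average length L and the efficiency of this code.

Average length L = Σ p_i × l_i = 2.4211 bits
Entropy H = 1.8474 bits
Efficiency η = H/L × 100% = 76.31%


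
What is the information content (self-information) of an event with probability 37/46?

Information content I(x) = -log₂(p(x))
I = -log₂(37/46) = -log₂(0.8043)
I = 0.3141 bits


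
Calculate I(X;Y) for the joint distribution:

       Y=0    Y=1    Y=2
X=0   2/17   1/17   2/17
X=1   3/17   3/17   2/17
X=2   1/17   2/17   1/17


H(X) = 1.5222, H(Y) = 1.5799, H(X,Y) = 3.0575
I(X;Y) = H(X) + H(Y) - H(X,Y) = 0.0446 bits


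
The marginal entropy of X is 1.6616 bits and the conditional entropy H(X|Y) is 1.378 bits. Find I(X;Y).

I(X;Y) = H(X) - H(X|Y)
I(X;Y) = 1.6616 - 1.378 = 0.2836 bits


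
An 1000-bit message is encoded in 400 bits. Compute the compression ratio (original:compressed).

Compression ratio = Original / Compressed
= 1000 / 400 = 2.50:1


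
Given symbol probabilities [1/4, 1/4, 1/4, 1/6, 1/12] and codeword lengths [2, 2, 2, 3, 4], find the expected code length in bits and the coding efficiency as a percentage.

Average length L = Σ p_i × l_i = 2.3333 bits
Entropy H = 2.2296 bits
Efficiency η = H/L × 100% = 95.55%


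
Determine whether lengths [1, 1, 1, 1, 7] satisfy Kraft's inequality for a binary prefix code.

Kraft inequality: Σ 2^(-l_i) ≤ 1 for prefix-free code
Calculating: 2^(-1) + 2^(-1) + 2^(-1) + 2^(-1) + 2^(-7)
= 0.5 + 0.5 + 0.5 + 0.5 + 0.0078125
= 2.0078
Since 2.0078 > 1, prefix-free code does not exist


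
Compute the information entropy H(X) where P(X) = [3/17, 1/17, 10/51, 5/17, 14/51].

H(X) = -Σ p(x) log₂ p(x)
  -3/17 × log₂(3/17) = 0.4416
  -1/17 × log₂(1/17) = 0.2404
  -10/51 × log₂(10/51) = 0.4609
  -5/17 × log₂(5/17) = 0.5193
  -14/51 × log₂(14/51) = 0.5120
H(X) = 2.1742 bits


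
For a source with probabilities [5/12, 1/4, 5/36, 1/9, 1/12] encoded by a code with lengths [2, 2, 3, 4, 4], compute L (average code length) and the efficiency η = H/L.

Average length L = Σ p_i × l_i = 2.5278 bits
Entropy H = 2.0728 bits
Efficiency η = H/L × 100% = 82.00%


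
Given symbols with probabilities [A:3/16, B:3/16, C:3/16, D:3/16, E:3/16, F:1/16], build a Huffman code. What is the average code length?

Huffman tree construction:
Combine smallest probabilities repeatedly
Resulting codes:
  A: 101 (length 3)
  B: 110 (length 3)
  C: 111 (length 3)
  D: 00 (length 2)
  E: 01 (length 2)
  F: 100 (length 3)
Average length = Σ p(s) × length(s) = 2.6250 bits


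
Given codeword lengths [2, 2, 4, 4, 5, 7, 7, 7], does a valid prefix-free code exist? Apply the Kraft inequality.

Kraft inequality: Σ 2^(-l_i) ≤ 1 for prefix-free code
Calculating: 2^(-2) + 2^(-2) + 2^(-4) + 2^(-4) + 2^(-5) + 2^(-7) + 2^(-7) + 2^(-7)
= 0.25 + 0.25 + 0.0625 + 0.0625 + 0.03125 + 0.0078125 + 0.0078125 + 0.0078125
= 0.6797
Since 0.6797 ≤ 1, prefix-free code exists


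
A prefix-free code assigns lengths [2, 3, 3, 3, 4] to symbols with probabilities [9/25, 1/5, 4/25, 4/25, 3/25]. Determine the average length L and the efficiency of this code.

Average length L = Σ p_i × l_i = 2.7600 bits
Entropy H = 2.2081 bits
Efficiency η = H/L × 100% = 80.00%


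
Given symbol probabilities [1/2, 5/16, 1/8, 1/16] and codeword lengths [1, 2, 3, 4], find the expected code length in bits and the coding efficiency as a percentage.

Average length L = Σ p_i × l_i = 1.7500 bits
Entropy H = 1.6494 bits
Efficiency η = H/L × 100% = 94.25%


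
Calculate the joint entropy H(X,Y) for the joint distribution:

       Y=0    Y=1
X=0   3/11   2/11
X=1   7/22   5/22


H(X,Y) = -Σ p(x,y) log₂ p(x,y)
  p(0,0)=3/11: -0.2727 × log₂(0.2727) = 0.5112
  p(0,1)=2/11: -0.1818 × log₂(0.1818) = 0.4472
  p(1,0)=7/22: -0.3182 × log₂(0.3182) = 0.5257
  p(1,1)=5/22: -0.2273 × log₂(0.2273) = 0.4858
H(X,Y) = 1.9698 bits


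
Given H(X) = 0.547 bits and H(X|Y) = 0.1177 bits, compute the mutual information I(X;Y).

I(X;Y) = H(X) - H(X|Y)
I(X;Y) = 0.547 - 0.1177 = 0.4293 bits


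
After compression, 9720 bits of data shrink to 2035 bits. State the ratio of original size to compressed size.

Compression ratio = Original / Compressed
= 9720 / 2035 = 4.78:1


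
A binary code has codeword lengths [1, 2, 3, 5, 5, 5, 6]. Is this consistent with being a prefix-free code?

Kraft inequality: Σ 2^(-l_i) ≤ 1 for prefix-free code
Calculating: 2^(-1) + 2^(-2) + 2^(-3) + 2^(-5) + 2^(-5) + 2^(-5) + 2^(-6)
= 0.5 + 0.25 + 0.125 + 0.03125 + 0.03125 + 0.03125 + 0.015625
= 0.9844
Since 0.9844 ≤ 1, prefix-free code exists


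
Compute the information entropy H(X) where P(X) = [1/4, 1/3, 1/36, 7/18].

H(X) = -Σ p(x) log₂ p(x)
  -1/4 × log₂(1/4) = 0.5000
  -1/3 × log₂(1/3) = 0.5283
  -1/36 × log₂(1/36) = 0.1436
  -7/18 × log₂(7/18) = 0.5299
H(X) = 1.7018 bits


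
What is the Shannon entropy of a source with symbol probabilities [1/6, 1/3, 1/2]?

H(X) = -Σ p(x) log₂ p(x)
  -1/6 × log₂(1/6) = 0.4308
  -1/3 × log₂(1/3) = 0.5283
  -1/2 × log₂(1/2) = 0.5000
H(X) = 1.4591 bits


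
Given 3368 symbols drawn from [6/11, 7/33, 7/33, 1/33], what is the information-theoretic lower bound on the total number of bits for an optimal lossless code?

Entropy H = 1.5789 bits/symbol
Minimum bits = H × n = 1.5789 × 3368
= 5317.70 bits


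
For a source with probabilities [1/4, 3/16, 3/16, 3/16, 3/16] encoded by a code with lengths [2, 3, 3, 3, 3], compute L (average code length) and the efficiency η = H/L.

Average length L = Σ p_i × l_i = 2.7500 bits
Entropy H = 2.3113 bits
Efficiency η = H/L × 100% = 84.05%


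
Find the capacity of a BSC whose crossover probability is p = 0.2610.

For BSC with error probability p:
C = 1 - H(p) where H(p) is binary entropy
H(0.2610) = -0.2610 × log₂(0.2610) - 0.7390 × log₂(0.7390)
H(p) = 0.8283
C = 1 - 0.8283 = 0.1717 bits/use


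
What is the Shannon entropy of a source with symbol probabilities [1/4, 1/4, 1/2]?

H(X) = -Σ p(x) log₂ p(x)
  -1/4 × log₂(1/4) = 0.5000
  -1/4 × log₂(1/4) = 0.5000
  -1/2 × log₂(1/2) = 0.5000
H(X) = 1.5000 bits


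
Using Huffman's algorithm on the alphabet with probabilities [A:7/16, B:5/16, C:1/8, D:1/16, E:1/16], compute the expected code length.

Huffman tree construction:
Combine smallest probabilities repeatedly
Resulting codes:
  A: 0 (length 1)
  B: 11 (length 2)
  C: 100 (length 3)
  D: 1010 (length 4)
  E: 1011 (length 4)
Average length = Σ p(s) × length(s) = 1.9375 bits
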